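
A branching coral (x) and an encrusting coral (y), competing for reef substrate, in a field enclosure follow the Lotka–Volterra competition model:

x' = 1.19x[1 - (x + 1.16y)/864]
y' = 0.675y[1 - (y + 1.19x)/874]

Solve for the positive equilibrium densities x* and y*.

x* ≈ 394, y* ≈ 405

Setting both brackets to zero gives the nullclines x + 1.16y = 864 and 1.19x + y = 874.
Substituting y = 874 - 1.19x into the first: x(1 - 1.16·1.19) = 864 - 1.16·874.
So x* = -150/-0.38 = 394, and then y* = 874 - 1.19·394 = 405.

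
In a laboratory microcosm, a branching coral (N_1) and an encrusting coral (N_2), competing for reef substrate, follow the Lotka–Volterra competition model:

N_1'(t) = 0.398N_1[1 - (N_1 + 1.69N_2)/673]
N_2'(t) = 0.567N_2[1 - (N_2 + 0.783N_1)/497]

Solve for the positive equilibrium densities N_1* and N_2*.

Setting both brackets to zero gives the nullclines N_1 + 1.69N_2 = 673 and 0.783N_1 + N_2 = 497.
Substituting N_2 = 497 - 0.783N_1 into the first: N_1(1 - 1.69·0.783) = 673 - 1.69·497.
So N_1* = -167/-0.323 = 516, and then N_2* = 497 - 0.783·516 = 92.7.

N_1* ≈ 516, N_2* ≈ 92.7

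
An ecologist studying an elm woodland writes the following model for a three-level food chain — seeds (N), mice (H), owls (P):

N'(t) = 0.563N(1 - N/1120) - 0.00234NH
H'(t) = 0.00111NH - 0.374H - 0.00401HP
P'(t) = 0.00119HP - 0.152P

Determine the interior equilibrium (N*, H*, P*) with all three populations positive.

N* ≈ 525, H* ≈ 128, P* ≈ 52.2

From dP/dt = 0: 0.00119H* = 0.152, so H* = 128.
From dN/dt = 0: 0.563(1 - N*/1120) = 0.00234·128, giving N* = 1120·(1 - 0.531) = 525.
From dH/dt = 0: 0.00111·525 - 0.374 = 0.00401P*, so P* = 0.209/0.00401 = 52.2.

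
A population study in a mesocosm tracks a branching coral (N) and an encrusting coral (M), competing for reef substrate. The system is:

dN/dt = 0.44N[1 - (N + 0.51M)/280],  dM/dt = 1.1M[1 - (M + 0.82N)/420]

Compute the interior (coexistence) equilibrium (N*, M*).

N* ≈ 113, M* ≈ 327

Setting both brackets to zero gives the nullclines N + 0.51M = 280 and 0.82N + M = 420.
Substituting M = 420 - 0.82N into the first: N(1 - 0.51·0.82) = 280 - 0.51·420.
So N* = 65.8/0.582 = 113, and then M* = 420 - 0.82·113 = 327.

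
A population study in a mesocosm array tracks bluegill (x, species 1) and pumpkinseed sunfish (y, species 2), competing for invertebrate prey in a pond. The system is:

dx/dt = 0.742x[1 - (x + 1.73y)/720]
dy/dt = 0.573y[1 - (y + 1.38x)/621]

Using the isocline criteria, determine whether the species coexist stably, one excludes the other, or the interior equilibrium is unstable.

unstable coexistence (outcome depends on initial conditions)

Compare the nullcline intercepts: K1/α12 = 720/1.73 = 416 < K2 = 621; K2/α21 = 621/1.38 = 450 < K1 = 720.
Since both are reversed, neither can invade when rare; the interior point is a saddle.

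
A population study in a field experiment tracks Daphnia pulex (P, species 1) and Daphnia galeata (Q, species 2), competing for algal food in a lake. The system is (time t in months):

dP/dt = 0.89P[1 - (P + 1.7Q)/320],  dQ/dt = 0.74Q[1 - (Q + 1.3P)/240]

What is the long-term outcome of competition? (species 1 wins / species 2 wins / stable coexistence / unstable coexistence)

unstable coexistence (outcome depends on initial conditions)

Compare the nullcline intercepts: K1/α12 = 320/1.7 = 188 < K2 = 240; K2/α21 = 240/1.3 = 185 < K1 = 320.
Since both are reversed, neither can invade when rare; the interior point is a saddle.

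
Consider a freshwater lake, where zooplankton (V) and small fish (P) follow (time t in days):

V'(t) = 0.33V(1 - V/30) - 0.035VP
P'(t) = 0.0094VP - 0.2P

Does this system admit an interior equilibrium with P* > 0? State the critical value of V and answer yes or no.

Threshold V = 21.3; K > 21.3, so yes, the predator persists.

The predator equation gives dP/dt > 0 only when V > 0.2/0.0094 = 21.3.
Without the predator, V → K = 30. Since 30 > 21.3, the predator can invade and persist.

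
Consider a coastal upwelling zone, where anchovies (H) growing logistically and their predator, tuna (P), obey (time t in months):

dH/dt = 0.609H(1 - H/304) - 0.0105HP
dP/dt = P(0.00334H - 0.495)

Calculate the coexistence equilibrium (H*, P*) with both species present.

H* ≈ 148, P* ≈ 29.7

From dP/dt = 0 with P > 0: 0.00334H* = 0.495, so H* = 148.
Substitute into dH/dt = 0: 0.609(1 - 148/304) = 0.0105P*.
The bracket is 0.512, giving P* = 0.312/0.0105 = 29.7.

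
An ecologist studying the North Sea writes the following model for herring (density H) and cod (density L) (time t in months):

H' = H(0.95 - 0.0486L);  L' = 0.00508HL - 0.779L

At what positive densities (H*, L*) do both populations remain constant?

Set dL/dt = 0 with L > 0: 0.00508H - 0.779 = 0, so H* = 0.779/0.00508 = 153.
Set dH/dt = 0 with H > 0: 0.95 - 0.0486L = 0, so L* = 0.95/0.0486 = 19.5.

H* ≈ 153, L* ≈ 19.5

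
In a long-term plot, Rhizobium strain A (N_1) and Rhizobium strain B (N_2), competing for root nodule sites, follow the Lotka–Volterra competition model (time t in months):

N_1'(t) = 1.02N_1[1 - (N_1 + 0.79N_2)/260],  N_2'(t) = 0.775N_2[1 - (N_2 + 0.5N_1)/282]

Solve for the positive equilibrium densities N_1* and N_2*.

N_1* ≈ 61.5, N_2* ≈ 251

Setting both brackets to zero gives the nullclines N_1 + 0.79N_2 = 260 and 0.5N_1 + N_2 = 282.
Substituting N_2 = 282 - 0.5N_1 into the first: N_1(1 - 0.79·0.5) = 260 - 0.79·282.
So N_1* = 37.2/0.605 = 61.5, and then N_2* = 282 - 0.5·61.5 = 251.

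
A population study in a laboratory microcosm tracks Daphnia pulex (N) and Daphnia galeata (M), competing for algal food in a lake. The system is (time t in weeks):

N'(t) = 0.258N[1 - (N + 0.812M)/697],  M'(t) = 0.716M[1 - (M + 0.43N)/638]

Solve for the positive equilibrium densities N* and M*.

N* ≈ 275, M* ≈ 520

Setting both brackets to zero gives the nullclines N + 0.812M = 697 and 0.43N + M = 638.
Substituting M = 638 - 0.43N into the first: N(1 - 0.812·0.43) = 697 - 0.812·638.
So N* = 179/0.651 = 275, and then M* = 638 - 0.43·275 = 520.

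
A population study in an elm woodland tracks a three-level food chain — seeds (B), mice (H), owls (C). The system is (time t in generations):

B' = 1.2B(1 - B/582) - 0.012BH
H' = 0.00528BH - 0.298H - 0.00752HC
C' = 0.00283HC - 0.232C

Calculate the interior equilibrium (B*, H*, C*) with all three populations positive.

From dC/dt = 0: 0.00283H* = 0.232, so H* = 82.
From dB/dt = 0: 1.2(1 - B*/582) = 0.012·82, giving B* = 582·(1 - 0.82) = 105.
From dH/dt = 0: 0.00528·105 - 0.298 = 0.00752C*, so C* = 0.256/0.00752 = 34.

B* ≈ 105, H* ≈ 82, C* ≈ 34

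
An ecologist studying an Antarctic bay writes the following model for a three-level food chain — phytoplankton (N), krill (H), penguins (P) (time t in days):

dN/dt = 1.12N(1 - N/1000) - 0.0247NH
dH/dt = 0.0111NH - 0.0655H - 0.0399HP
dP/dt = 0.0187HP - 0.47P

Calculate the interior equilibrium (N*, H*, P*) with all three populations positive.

N* ≈ 446, H* ≈ 25.1, P* ≈ 122

From dP/dt = 0: 0.0187H* = 0.47, so H* = 25.1.
From dN/dt = 0: 1.12(1 - N*/1000) = 0.0247·25.1, giving N* = 1000·(1 - 0.554) = 446.
From dH/dt = 0: 0.0111·446 - 0.0655 = 0.0399P*, so P* = 4.88/0.0399 = 122.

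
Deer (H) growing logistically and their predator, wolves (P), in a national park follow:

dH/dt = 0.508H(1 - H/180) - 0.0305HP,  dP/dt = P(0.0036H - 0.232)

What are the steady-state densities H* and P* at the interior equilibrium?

H* ≈ 64.4, P* ≈ 10.7

From dP/dt = 0 with P > 0: 0.0036H* = 0.232, so H* = 64.4.
Substitute into dH/dt = 0: 0.508(1 - 64.4/180) = 0.0305P*.
The bracket is 0.642, giving P* = 0.326/0.0305 = 10.7.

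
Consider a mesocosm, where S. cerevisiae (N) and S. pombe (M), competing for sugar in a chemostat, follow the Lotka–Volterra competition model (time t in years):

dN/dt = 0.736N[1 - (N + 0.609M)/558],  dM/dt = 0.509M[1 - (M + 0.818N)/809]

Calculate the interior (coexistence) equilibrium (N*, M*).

Setting both brackets to zero gives the nullclines N + 0.609M = 558 and 0.818N + M = 809.
Substituting M = 809 - 0.818N into the first: N(1 - 0.609·0.818) = 558 - 0.609·809.
So N* = 65.3/0.502 = 130, and then M* = 809 - 0.818·130 = 703.

N* ≈ 130, M* ≈ 703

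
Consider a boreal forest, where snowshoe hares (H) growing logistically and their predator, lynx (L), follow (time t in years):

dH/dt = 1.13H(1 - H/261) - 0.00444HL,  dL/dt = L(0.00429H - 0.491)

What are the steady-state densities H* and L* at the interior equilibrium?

From dL/dt = 0 with L > 0: 0.00429H* = 0.491, so H* = 114.
Substitute into dH/dt = 0: 1.13(1 - 114/261) = 0.00444L*.
The bracket is 0.561, giving L* = 0.634/0.00444 = 143.

H* ≈ 114, L* ≈ 143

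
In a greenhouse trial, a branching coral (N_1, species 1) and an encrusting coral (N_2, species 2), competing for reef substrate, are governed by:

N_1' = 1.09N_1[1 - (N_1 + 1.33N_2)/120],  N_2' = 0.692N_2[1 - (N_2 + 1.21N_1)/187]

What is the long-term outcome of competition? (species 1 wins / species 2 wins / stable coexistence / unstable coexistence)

species 2 excludes species 1

Compare the nullcline intercepts: K1/α12 = 120/1.33 = 90.2 < K2 = 187; K2/α21 = 187/1.21 = 155 > K1 = 120.
Since the inequalities point opposite ways, species 2 can invade but species 1 cannot.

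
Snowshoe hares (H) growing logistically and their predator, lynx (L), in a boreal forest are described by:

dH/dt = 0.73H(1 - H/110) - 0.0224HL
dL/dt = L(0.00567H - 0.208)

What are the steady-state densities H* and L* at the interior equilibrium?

H* ≈ 36.7, L* ≈ 21.7

From dL/dt = 0 with L > 0: 0.00567H* = 0.208, so H* = 36.7.
Substitute into dH/dt = 0: 0.73(1 - 36.7/110) = 0.0224L*.
The bracket is 0.667, giving L* = 0.487/0.0224 = 21.7.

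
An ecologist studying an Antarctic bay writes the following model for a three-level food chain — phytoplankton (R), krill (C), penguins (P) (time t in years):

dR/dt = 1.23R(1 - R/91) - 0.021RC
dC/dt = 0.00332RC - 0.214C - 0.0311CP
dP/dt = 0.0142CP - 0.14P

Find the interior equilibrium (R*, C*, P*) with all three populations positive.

From dP/dt = 0: 0.0142C* = 0.14, so C* = 9.86.
From dR/dt = 0: 1.23(1 - R*/91) = 0.021·9.86, giving R* = 91·(1 - 0.168) = 75.7.
From dC/dt = 0: 0.00332·75.7 - 0.214 = 0.0311P*, so P* = 0.0373/0.0311 = 1.2.

R* ≈ 75.7, C* ≈ 9.86, P* ≈ 1.2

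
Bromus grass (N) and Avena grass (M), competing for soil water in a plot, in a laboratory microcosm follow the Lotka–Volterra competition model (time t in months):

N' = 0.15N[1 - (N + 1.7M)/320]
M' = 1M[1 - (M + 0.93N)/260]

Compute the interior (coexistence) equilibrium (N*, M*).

N* ≈ 210, M* ≈ 64.7

Setting both brackets to zero gives the nullclines N + 1.7M = 320 and 0.93N + M = 260.
Substituting M = 260 - 0.93N into the first: N(1 - 1.7·0.93) = 320 - 1.7·260.
So N* = -122/-0.581 = 210, and then M* = 260 - 0.93·210 = 64.7.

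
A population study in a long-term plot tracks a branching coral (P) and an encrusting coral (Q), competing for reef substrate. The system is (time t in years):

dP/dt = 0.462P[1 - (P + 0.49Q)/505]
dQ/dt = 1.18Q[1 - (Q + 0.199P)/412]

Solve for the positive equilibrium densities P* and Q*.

Setting both brackets to zero gives the nullclines P + 0.49Q = 505 and 0.199P + Q = 412.
Substituting Q = 412 - 0.199P into the first: P(1 - 0.49·0.199) = 505 - 0.49·412.
So P* = 303/0.902 = 336, and then Q* = 412 - 0.199·336 = 345.

P* ≈ 336, Q* ≈ 345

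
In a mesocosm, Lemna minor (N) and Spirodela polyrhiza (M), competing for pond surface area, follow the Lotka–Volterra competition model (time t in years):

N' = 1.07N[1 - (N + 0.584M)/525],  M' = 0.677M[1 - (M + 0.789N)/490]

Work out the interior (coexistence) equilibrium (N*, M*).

N* ≈ 443, M* ≈ 141

Setting both brackets to zero gives the nullclines N + 0.584M = 525 and 0.789N + M = 490.
Substituting M = 490 - 0.789N into the first: N(1 - 0.584·0.789) = 525 - 0.584·490.
So N* = 239/0.539 = 443, and then M* = 490 - 0.789·443 = 141.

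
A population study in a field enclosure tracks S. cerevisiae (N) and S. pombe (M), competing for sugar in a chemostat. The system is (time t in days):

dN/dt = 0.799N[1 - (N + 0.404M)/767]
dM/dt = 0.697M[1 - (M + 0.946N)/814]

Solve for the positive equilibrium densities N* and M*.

N* ≈ 709, M* ≈ 143

Setting both brackets to zero gives the nullclines N + 0.404M = 767 and 0.946N + M = 814.
Substituting M = 814 - 0.946N into the first: N(1 - 0.404·0.946) = 767 - 0.404·814.
So N* = 438/0.618 = 709, and then M* = 814 - 0.946·709 = 143.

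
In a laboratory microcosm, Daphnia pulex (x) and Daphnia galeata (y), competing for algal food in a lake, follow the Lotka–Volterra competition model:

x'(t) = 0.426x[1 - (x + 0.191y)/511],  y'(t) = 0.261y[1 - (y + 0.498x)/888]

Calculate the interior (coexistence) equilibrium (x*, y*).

Setting both brackets to zero gives the nullclines x + 0.191y = 511 and 0.498x + y = 888.
Substituting y = 888 - 0.498x into the first: x(1 - 0.191·0.498) = 511 - 0.191·888.
So x* = 341/0.905 = 377, and then y* = 888 - 0.498·377 = 700.

x* ≈ 377, y* ≈ 700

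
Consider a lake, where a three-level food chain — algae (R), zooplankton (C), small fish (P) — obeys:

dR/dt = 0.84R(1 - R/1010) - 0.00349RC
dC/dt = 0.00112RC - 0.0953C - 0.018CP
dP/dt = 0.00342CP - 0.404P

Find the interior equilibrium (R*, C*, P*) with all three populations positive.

R* ≈ 514, C* ≈ 118, P* ≈ 26.7

From dP/dt = 0: 0.00342C* = 0.404, so C* = 118.
From dR/dt = 0: 0.84(1 - R*/1010) = 0.00349·118, giving R* = 1010·(1 - 0.491) = 514.
From dC/dt = 0: 0.00112·514 - 0.0953 = 0.018P*, so P* = 0.481/0.018 = 26.7.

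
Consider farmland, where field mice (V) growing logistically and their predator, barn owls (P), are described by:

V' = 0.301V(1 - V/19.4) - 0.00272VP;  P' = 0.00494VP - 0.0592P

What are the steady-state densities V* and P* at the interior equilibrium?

V* ≈ 12, P* ≈ 42.3

From dP/dt = 0 with P > 0: 0.00494V* = 0.0592, so V* = 12.
Substitute into dV/dt = 0: 0.301(1 - 12/19.4) = 0.00272P*.
The bracket is 0.382, giving P* = 0.115/0.00272 = 42.3.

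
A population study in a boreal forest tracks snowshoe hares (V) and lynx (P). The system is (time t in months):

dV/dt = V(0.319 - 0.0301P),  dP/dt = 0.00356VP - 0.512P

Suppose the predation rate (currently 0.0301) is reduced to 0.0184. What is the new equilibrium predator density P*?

P* ≈ 17.3

At the interior fixed point, setting dV/dt = 0 with V > 0 fixes P* = (prey growth rate)/(VP coefficient) — independent of the other coefficients.
With the change, P* = 0.319/0.0184 = 17.3; it rises from 10.6.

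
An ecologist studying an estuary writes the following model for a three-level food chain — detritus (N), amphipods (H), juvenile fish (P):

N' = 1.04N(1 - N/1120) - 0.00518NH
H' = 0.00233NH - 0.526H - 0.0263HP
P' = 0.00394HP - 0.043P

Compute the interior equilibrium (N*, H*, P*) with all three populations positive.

From dP/dt = 0: 0.00394H* = 0.043, so H* = 10.9.
From dN/dt = 0: 1.04(1 - N*/1120) = 0.00518·10.9, giving N* = 1120·(1 - 0.0544) = 1060.
From dH/dt = 0: 0.00233·1060 - 0.526 = 0.0263P*, so P* = 1.94/0.0263 = 73.8.

N* ≈ 1060, H* ≈ 10.9, P* ≈ 73.8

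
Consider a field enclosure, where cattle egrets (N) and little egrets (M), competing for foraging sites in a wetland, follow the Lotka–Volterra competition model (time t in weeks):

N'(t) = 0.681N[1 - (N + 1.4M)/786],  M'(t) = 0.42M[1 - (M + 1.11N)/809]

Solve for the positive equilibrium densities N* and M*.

Setting both brackets to zero gives the nullclines N + 1.4M = 786 and 1.11N + M = 809.
Substituting M = 809 - 1.11N into the first: N(1 - 1.4·1.11) = 786 - 1.4·809.
So N* = -347/-0.554 = 626, and then M* = 809 - 1.11·626 = 115.

N* ≈ 626, M* ≈ 115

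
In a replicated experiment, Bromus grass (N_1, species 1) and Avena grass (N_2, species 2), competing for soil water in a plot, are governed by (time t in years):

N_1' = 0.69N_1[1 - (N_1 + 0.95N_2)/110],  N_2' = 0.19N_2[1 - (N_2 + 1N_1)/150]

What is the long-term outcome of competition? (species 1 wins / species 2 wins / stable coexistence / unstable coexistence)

Compare the nullcline intercepts: K1/α12 = 110/0.95 = 116 < K2 = 150; K2/α21 = 150/1 = 150 > K1 = 110.
Since the inequalities point opposite ways, species 2 can invade but species 1 cannot.

species 2 excludes species 1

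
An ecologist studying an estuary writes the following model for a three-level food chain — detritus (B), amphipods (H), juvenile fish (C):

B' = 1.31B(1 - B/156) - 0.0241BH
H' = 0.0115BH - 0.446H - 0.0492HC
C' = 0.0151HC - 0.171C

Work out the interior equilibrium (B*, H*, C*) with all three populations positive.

From dC/dt = 0: 0.0151H* = 0.171, so H* = 11.3.
From dB/dt = 0: 1.31(1 - B*/156) = 0.0241·11.3, giving B* = 156·(1 - 0.208) = 123.
From dH/dt = 0: 0.0115·123 - 0.446 = 0.0492C*, so C* = 0.974/0.0492 = 19.8.

B* ≈ 123, H* ≈ 11.3, C* ≈ 19.8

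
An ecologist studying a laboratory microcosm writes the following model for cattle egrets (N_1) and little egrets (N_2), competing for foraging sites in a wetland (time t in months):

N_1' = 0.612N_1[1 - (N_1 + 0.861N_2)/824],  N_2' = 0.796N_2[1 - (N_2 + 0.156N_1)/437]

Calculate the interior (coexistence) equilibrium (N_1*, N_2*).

Setting both brackets to zero gives the nullclines N_1 + 0.861N_2 = 824 and 0.156N_1 + N_2 = 437.
Substituting N_2 = 437 - 0.156N_1 into the first: N_1(1 - 0.861·0.156) = 824 - 0.861·437.
So N_1* = 448/0.866 = 517, and then N_2* = 437 - 0.156·517 = 356.

N_1* ≈ 517, N_2* ≈ 356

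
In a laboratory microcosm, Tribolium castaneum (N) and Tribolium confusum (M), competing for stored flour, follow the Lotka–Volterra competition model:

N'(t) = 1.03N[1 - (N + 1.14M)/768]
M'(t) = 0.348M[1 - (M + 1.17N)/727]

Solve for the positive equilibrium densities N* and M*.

Setting both brackets to zero gives the nullclines N + 1.14M = 768 and 1.17N + M = 727.
Substituting M = 727 - 1.17N into the first: N(1 - 1.14·1.17) = 768 - 1.14·727.
So N* = -60.8/-0.334 = 182, and then M* = 727 - 1.17·182 = 514.

N* ≈ 182, M* ≈ 514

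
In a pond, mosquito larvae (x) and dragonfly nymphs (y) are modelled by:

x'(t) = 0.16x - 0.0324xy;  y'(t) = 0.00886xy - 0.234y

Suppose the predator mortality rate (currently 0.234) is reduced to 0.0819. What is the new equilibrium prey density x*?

x* ≈ 9.24

At the interior fixed point, setting dy/dt = 0 with y > 0 fixes x* = (predator death rate)/(xy coefficient) — independent of the other coefficients.
With the change, x* = 0.0819/0.00886 = 9.24; it falls from 26.4.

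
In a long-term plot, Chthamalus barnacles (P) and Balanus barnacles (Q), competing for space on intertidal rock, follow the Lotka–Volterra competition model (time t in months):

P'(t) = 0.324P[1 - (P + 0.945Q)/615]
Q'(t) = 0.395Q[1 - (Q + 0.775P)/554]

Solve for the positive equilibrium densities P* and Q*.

Setting both brackets to zero gives the nullclines P + 0.945Q = 615 and 0.775P + Q = 554.
Substituting Q = 554 - 0.775P into the first: P(1 - 0.945·0.775) = 615 - 0.945·554.
So P* = 91.5/0.268 = 342, and then Q* = 554 - 0.775·342 = 289.

P* ≈ 342, Q* ≈ 289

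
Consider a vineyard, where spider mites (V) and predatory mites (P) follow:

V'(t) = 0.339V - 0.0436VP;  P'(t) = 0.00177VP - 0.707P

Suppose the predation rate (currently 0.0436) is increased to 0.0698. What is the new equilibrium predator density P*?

At the interior fixed point, setting dV/dt = 0 with V > 0 fixes P* = (prey growth rate)/(VP coefficient) — independent of the other coefficients.
With the change, P* = 0.339/0.0698 = 4.86; it falls from 7.78.

P* ≈ 4.86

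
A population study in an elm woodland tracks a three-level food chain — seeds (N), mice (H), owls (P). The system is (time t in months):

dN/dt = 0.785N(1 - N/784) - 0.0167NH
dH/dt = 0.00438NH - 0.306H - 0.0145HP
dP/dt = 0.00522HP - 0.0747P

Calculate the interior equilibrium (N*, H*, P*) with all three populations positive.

From dP/dt = 0: 0.00522H* = 0.0747, so H* = 14.3.
From dN/dt = 0: 0.785(1 - N*/784) = 0.0167·14.3, giving N* = 784·(1 - 0.304) = 545.
From dH/dt = 0: 0.00438·545 - 0.306 = 0.0145P*, so P* = 2.08/0.0145 = 144.

N* ≈ 545, H* ≈ 14.3, P* ≈ 144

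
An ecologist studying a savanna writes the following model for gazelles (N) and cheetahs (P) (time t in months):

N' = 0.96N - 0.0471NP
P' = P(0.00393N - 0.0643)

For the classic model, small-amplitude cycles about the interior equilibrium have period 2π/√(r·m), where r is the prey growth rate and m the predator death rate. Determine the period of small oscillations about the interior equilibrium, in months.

Here r = 0.96 and m = 0.0643, so r·m = 0.0617.
ω = √0.0617 = 0.248 per month, hence T = 2π/ω ≈ 25.3 months.

T ≈ 25.3 months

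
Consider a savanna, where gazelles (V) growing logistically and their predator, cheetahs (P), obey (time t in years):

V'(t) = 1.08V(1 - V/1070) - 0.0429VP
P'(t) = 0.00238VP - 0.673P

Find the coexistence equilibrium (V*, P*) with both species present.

From dP/dt = 0 with P > 0: 0.00238V* = 0.673, so V* = 283.
Substitute into dV/dt = 0: 1.08(1 - 283/1070) = 0.0429P*.
The bracket is 0.736, giving P* = 0.795/0.0429 = 18.5.

V* ≈ 283, P* ≈ 18.5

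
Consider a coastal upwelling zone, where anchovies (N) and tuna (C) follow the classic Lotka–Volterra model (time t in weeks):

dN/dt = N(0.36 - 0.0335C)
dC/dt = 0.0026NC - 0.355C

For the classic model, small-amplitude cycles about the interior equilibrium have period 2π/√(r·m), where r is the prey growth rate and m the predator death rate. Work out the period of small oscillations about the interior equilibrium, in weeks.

T ≈ 17.6 weeks

Here r = 0.36 and m = 0.355, so r·m = 0.128.
ω = √0.128 = 0.357 per week, hence T = 2π/ω ≈ 17.6 weeks.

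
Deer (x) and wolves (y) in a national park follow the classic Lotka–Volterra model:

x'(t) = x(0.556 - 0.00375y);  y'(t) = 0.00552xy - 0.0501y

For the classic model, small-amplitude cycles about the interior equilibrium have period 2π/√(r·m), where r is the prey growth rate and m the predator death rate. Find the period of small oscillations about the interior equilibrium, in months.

T ≈ 37.6 months

Here r = 0.556 and m = 0.0501, so r·m = 0.0279.
ω = √0.0279 = 0.167 per month, hence T = 2π/ω ≈ 37.6 months.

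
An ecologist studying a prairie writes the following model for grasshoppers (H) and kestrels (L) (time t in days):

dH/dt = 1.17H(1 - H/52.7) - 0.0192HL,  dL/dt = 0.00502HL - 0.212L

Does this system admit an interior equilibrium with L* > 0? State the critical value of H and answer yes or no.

Threshold H = 42.2; K > 42.2, so yes, the predator persists.

The predator equation gives dL/dt > 0 only when H > 0.212/0.00502 = 42.2.
Without the predator, H → K = 52.7. Since 52.7 > 42.2, the predator can invade and persist.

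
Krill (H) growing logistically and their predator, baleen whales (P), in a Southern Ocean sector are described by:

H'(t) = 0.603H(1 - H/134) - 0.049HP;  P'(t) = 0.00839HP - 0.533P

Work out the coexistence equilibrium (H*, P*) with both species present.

From dP/dt = 0 with P > 0: 0.00839H* = 0.533, so H* = 63.5.
Substitute into dH/dt = 0: 0.603(1 - 63.5/134) = 0.049P*.
The bracket is 0.526, giving P* = 0.317/0.049 = 6.47.

H* ≈ 63.5, P* ≈ 6.47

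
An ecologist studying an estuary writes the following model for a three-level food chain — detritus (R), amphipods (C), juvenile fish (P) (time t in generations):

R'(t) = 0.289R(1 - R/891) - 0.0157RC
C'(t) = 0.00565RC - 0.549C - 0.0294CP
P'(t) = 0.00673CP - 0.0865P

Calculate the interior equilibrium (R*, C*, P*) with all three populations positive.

R* ≈ 269, C* ≈ 12.9, P* ≈ 33

From dP/dt = 0: 0.00673C* = 0.0865, so C* = 12.9.
From dR/dt = 0: 0.289(1 - R*/891) = 0.0157·12.9, giving R* = 891·(1 - 0.698) = 269.
From dC/dt = 0: 0.00565·269 - 0.549 = 0.0294P*, so P* = 0.97/0.0294 = 33.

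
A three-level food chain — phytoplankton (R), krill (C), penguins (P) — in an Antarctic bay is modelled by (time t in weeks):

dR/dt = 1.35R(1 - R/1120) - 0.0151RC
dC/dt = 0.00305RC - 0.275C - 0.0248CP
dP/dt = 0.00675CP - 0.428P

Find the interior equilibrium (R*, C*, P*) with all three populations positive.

From dP/dt = 0: 0.00675C* = 0.428, so C* = 63.4.
From dR/dt = 0: 1.35(1 - R*/1120) = 0.0151·63.4, giving R* = 1120·(1 - 0.709) = 326.
From dC/dt = 0: 0.00305·326 - 0.275 = 0.0248P*, so P* = 0.718/0.0248 = 29.

R* ≈ 326, C* ≈ 63.4, P* ≈ 29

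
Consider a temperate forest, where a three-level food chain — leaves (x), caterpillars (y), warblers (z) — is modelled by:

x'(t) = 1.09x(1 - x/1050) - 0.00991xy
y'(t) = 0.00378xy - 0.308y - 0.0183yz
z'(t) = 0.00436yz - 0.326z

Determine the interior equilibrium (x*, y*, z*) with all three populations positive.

From dz/dt = 0: 0.00436y* = 0.326, so y* = 74.8.
From dx/dt = 0: 1.09(1 - x*/1050) = 0.00991·74.8, giving x* = 1050·(1 - 0.68) = 336.
From dy/dt = 0: 0.00378·336 - 0.308 = 0.0183z*, so z* = 0.963/0.0183 = 52.6.

x* ≈ 336, y* ≈ 74.8, z* ≈ 52.6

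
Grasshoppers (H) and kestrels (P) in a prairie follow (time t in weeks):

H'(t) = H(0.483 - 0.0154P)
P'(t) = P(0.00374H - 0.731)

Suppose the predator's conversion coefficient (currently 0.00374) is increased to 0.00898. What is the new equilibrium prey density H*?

H* ≈ 81.4

At the interior fixed point, setting dP/dt = 0 with P > 0 fixes H* = (predator death rate)/(HP coefficient) — independent of the other coefficients.
With the change, H* = 0.731/0.00898 = 81.4; it falls from 195.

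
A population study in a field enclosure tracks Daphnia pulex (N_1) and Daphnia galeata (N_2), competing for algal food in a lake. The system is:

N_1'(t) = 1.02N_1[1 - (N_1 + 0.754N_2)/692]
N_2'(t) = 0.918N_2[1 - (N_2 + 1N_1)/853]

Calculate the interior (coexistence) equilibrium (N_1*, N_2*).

Setting both brackets to zero gives the nullclines N_1 + 0.754N_2 = 692 and 1N_1 + N_2 = 853.
Substituting N_2 = 853 - 1N_1 into the first: N_1(1 - 0.754·1) = 692 - 0.754·853.
So N_1* = 48.8/0.246 = 199, and then N_2* = 853 - 1·199 = 654.

N_1* ≈ 199, N_2* ≈ 654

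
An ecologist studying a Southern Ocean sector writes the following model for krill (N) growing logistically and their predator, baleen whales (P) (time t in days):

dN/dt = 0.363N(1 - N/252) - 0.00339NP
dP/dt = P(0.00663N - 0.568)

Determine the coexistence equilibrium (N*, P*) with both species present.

N* ≈ 85.7, P* ≈ 70.7

From dP/dt = 0 with P > 0: 0.00663N* = 0.568, so N* = 85.7.
Substitute into dN/dt = 0: 0.363(1 - 85.7/252) = 0.00339P*.
The bracket is 0.66, giving P* = 0.24/0.00339 = 70.7.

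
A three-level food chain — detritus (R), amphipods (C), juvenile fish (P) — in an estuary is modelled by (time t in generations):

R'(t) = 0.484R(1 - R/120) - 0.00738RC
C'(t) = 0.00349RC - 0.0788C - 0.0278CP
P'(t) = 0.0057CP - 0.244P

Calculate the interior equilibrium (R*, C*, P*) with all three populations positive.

R* ≈ 41.7, C* ≈ 42.8, P* ≈ 2.4

From dP/dt = 0: 0.0057C* = 0.244, so C* = 42.8.
From dR/dt = 0: 0.484(1 - R*/120) = 0.00738·42.8, giving R* = 120·(1 - 0.653) = 41.7.
From dC/dt = 0: 0.00349·41.7 - 0.0788 = 0.0278P*, so P* = 0.0666/0.0278 = 2.4.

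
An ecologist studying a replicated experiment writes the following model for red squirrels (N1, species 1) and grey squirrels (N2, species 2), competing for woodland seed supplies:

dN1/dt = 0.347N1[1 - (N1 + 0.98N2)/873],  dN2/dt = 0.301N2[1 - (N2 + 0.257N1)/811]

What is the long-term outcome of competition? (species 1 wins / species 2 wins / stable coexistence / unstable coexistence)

stable coexistence

Compare the nullcline intercepts: K1/α12 = 873/0.98 = 891 > K2 = 811; K2/α21 = 811/0.257 = 3160 > K1 = 873.
Since both inequalities hold, each species can invade when rare, so the interior equilibrium is stable.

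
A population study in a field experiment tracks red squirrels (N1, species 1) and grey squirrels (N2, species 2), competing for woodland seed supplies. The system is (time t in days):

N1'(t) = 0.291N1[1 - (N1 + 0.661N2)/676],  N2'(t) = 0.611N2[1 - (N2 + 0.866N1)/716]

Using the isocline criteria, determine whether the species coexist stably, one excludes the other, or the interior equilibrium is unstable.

stable coexistence

Compare the nullcline intercepts: K1/α12 = 676/0.661 = 1020 > K2 = 716; K2/α21 = 716/0.866 = 827 > K1 = 676.
Since both inequalities hold, each species can invade when rare, so the interior equilibrium is stable.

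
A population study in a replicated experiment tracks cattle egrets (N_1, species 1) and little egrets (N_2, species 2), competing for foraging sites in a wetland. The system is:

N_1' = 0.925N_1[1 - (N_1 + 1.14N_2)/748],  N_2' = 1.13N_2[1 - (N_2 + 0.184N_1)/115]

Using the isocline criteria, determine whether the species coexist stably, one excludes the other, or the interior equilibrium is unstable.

species 1 excludes species 2

Compare the nullcline intercepts: K1/α12 = 748/1.14 = 656 > K2 = 115; K2/α21 = 115/0.184 = 625 < K1 = 748.
Since the inequalities point opposite ways, species 1 can invade but species 2 cannot.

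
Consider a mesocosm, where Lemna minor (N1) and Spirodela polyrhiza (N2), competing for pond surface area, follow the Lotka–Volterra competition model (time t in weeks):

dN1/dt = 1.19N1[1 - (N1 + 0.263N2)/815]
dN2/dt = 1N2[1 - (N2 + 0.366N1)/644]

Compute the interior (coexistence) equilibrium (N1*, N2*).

N1* ≈ 714, N2* ≈ 383

Setting both brackets to zero gives the nullclines N1 + 0.263N2 = 815 and 0.366N1 + N2 = 644.
Substituting N2 = 644 - 0.366N1 into the first: N1(1 - 0.263·0.366) = 815 - 0.263·644.
So N1* = 646/0.904 = 714, and then N2* = 644 - 0.366·714 = 383.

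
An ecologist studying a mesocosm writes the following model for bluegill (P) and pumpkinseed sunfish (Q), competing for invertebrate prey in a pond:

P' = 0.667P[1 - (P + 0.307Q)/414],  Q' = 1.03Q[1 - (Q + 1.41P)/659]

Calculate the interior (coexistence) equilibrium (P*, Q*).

P* ≈ 373, Q* ≈ 133

Setting both brackets to zero gives the nullclines P + 0.307Q = 414 and 1.41P + Q = 659.
Substituting Q = 659 - 1.41P into the first: P(1 - 0.307·1.41) = 414 - 0.307·659.
So P* = 212/0.567 = 373, and then Q* = 659 - 1.41·373 = 133.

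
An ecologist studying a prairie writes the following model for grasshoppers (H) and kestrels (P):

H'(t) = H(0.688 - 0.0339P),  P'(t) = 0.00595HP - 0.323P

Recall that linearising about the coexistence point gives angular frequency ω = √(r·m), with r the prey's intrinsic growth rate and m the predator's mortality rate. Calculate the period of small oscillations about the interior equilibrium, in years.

T ≈ 13.3 years

Here r = 0.688 and m = 0.323, so r·m = 0.222.
ω = √0.222 = 0.471 per year, hence T = 2π/ω ≈ 13.3 years.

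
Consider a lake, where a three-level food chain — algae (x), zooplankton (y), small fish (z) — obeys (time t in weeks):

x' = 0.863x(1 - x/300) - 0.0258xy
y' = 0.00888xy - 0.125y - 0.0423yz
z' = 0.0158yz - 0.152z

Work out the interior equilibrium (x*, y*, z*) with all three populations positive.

x* ≈ 214, y* ≈ 9.62, z* ≈ 41.9

From dz/dt = 0: 0.0158y* = 0.152, so y* = 9.62.
From dx/dt = 0: 0.863(1 - x*/300) = 0.0258·9.62, giving x* = 300·(1 - 0.288) = 214.
From dy/dt = 0: 0.00888·214 - 0.125 = 0.0423z*, so z* = 1.77/0.0423 = 41.9.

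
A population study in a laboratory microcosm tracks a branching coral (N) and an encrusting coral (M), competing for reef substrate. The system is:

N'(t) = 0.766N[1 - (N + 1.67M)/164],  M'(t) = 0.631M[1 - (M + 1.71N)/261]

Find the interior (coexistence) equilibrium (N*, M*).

N* ≈ 147, M* ≈ 10.5

Setting both brackets to zero gives the nullclines N + 1.67M = 164 and 1.71N + M = 261.
Substituting M = 261 - 1.71N into the first: N(1 - 1.67·1.71) = 164 - 1.67·261.
So N* = -272/-1.86 = 147, and then M* = 261 - 1.71·147 = 10.5.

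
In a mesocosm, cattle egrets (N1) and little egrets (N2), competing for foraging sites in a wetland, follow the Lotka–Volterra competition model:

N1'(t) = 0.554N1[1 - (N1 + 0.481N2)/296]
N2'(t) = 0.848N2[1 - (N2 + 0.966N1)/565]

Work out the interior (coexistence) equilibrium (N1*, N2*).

N1* ≈ 45.3, N2* ≈ 521

Setting both brackets to zero gives the nullclines N1 + 0.481N2 = 296 and 0.966N1 + N2 = 565.
Substituting N2 = 565 - 0.966N1 into the first: N1(1 - 0.481·0.966) = 296 - 0.481·565.
So N1* = 24.2/0.535 = 45.3, and then N2* = 565 - 0.966·45.3 = 521.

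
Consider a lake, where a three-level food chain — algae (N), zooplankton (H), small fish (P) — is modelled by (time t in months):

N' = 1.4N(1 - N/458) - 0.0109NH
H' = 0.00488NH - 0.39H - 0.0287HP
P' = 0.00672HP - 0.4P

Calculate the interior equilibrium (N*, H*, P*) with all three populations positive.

N* ≈ 246, H* ≈ 59.5, P* ≈ 28.2

From dP/dt = 0: 0.00672H* = 0.4, so H* = 59.5.
From dN/dt = 0: 1.4(1 - N*/458) = 0.0109·59.5, giving N* = 458·(1 - 0.463) = 246.
From dH/dt = 0: 0.00488·246 - 0.39 = 0.0287P*, so P* = 0.809/0.0287 = 28.2.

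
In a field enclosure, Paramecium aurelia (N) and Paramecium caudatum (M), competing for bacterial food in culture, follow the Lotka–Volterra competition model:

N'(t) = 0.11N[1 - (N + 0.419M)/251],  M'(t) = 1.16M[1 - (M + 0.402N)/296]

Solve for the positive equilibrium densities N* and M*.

N* ≈ 153, M* ≈ 235

Setting both brackets to zero gives the nullclines N + 0.419M = 251 and 0.402N + M = 296.
Substituting M = 296 - 0.402N into the first: N(1 - 0.419·0.402) = 251 - 0.419·296.
So N* = 127/0.832 = 153, and then M* = 296 - 0.402·153 = 235.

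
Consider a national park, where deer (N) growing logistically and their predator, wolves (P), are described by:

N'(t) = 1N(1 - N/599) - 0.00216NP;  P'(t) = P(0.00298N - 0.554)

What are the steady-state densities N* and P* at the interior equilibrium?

From dP/dt = 0 with P > 0: 0.00298N* = 0.554, so N* = 186.
Substitute into dN/dt = 0: 1(1 - 186/599) = 0.00216P*.
The bracket is 0.69, giving P* = 0.69/0.00216 = 319.

N* ≈ 186, P* ≈ 319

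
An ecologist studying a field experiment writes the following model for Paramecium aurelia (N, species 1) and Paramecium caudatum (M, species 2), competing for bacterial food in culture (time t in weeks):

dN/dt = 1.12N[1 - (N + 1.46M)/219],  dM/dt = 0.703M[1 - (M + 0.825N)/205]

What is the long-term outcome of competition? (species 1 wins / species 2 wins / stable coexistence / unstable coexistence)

species 2 excludes species 1

Compare the nullcline intercepts: K1/α12 = 219/1.46 = 150 < K2 = 205; K2/α21 = 205/0.825 = 248 > K1 = 219.
Since the inequalities point opposite ways, species 2 can invade but species 1 cannot.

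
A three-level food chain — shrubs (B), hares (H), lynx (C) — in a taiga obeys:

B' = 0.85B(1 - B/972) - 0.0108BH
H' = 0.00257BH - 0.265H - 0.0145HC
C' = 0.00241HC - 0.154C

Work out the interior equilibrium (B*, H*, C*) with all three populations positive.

B* ≈ 183, H* ≈ 63.9, C* ≈ 14.1

From dC/dt = 0: 0.00241H* = 0.154, so H* = 63.9.
From dB/dt = 0: 0.85(1 - B*/972) = 0.0108·63.9, giving B* = 972·(1 - 0.812) = 183.
From dH/dt = 0: 0.00257·183 - 0.265 = 0.0145C*, so C* = 0.205/0.0145 = 14.1.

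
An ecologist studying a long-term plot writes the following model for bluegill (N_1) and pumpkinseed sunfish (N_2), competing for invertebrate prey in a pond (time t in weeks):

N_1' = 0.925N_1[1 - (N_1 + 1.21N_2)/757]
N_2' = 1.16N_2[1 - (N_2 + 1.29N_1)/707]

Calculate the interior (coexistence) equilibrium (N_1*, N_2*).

N_1* ≈ 176, N_2* ≈ 481

Setting both brackets to zero gives the nullclines N_1 + 1.21N_2 = 757 and 1.29N_1 + N_2 = 707.
Substituting N_2 = 707 - 1.29N_1 into the first: N_1(1 - 1.21·1.29) = 757 - 1.21·707.
So N_1* = -98.5/-0.561 = 176, and then N_2* = 707 - 1.29·176 = 481.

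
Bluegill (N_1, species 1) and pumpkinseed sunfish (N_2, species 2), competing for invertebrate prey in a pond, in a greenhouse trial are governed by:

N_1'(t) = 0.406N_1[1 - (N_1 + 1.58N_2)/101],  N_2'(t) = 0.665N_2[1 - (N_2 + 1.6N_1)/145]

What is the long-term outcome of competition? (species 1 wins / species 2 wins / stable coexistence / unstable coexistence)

Compare the nullcline intercepts: K1/α12 = 101/1.58 = 63.9 < K2 = 145; K2/α21 = 145/1.6 = 90.6 < K1 = 101.
Since both are reversed, neither can invade when rare; the interior point is a saddle.

unstable coexistence (outcome depends on initial conditions)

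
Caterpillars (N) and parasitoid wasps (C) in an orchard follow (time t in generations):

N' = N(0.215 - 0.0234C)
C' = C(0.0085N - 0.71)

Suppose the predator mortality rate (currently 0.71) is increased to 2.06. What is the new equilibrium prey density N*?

At the interior fixed point, setting dC/dt = 0 with C > 0 fixes N* = (predator death rate)/(NC coefficient) — independent of the other coefficients.
With the change, N* = 2.06/0.0085 = 242; it rises from 83.5.

N* ≈ 242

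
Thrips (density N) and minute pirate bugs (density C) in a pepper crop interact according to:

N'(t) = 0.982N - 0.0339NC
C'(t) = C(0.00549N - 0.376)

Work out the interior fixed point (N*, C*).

N* ≈ 68.5, C* ≈ 29

Set dC/dt = 0 with C > 0: 0.00549N - 0.376 = 0, so N* = 0.376/0.00549 = 68.5.
Set dN/dt = 0 with N > 0: 0.982 - 0.0339C = 0, so C* = 0.982/0.0339 = 29.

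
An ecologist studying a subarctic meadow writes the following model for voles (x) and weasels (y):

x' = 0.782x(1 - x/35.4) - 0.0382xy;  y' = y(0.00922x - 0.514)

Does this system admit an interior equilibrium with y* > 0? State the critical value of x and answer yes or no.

The predator equation gives dy/dt > 0 only when x > 0.514/0.00922 = 55.7.
Without the predator, x → K = 35.4. Since 35.4 < 55.7, the predator cannot invade.

Threshold x = 55.7; K < 55.7, so no, the predator goes extinct.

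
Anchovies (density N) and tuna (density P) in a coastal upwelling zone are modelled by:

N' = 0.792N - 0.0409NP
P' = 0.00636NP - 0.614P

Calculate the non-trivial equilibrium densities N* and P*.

Set dP/dt = 0 with P > 0: 0.00636N - 0.614 = 0, so N* = 0.614/0.00636 = 96.5.
Set dN/dt = 0 with N > 0: 0.792 - 0.0409P = 0, so P* = 0.792/0.0409 = 19.4.

N* ≈ 96.5, P* ≈ 19.4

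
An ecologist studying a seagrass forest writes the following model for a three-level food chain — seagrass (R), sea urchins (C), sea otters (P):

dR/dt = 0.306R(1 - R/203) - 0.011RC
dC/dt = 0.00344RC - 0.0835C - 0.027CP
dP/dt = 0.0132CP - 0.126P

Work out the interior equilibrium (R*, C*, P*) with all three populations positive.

From dP/dt = 0: 0.0132C* = 0.126, so C* = 9.55.
From dR/dt = 0: 0.306(1 - R*/203) = 0.011·9.55, giving R* = 203·(1 - 0.343) = 133.
From dC/dt = 0: 0.00344·133 - 0.0835 = 0.027P*, so P* = 0.375/0.027 = 13.9.

R* ≈ 133, C* ≈ 9.55, P* ≈ 13.9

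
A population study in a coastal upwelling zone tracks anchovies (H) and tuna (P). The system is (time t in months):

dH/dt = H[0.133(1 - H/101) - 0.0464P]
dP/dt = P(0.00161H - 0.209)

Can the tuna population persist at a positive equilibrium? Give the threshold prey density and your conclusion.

Threshold H = 130; K < 130, so no, the predator goes extinct.

The predator equation gives dP/dt > 0 only when H > 0.209/0.00161 = 130.
Without the predator, H → K = 101. Since 101 < 130, the predator cannot invade.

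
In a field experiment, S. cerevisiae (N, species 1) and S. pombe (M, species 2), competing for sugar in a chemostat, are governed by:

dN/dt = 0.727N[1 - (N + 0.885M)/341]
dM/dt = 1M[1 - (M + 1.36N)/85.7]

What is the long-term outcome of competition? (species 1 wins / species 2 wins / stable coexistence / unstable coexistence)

species 1 excludes species 2

Compare the nullcline intercepts: K1/α12 = 341/0.885 = 385 > K2 = 85.7; K2/α21 = 85.7/1.36 = 63 < K1 = 341.
Since the inequalities point opposite ways, species 1 can invade but species 2 cannot.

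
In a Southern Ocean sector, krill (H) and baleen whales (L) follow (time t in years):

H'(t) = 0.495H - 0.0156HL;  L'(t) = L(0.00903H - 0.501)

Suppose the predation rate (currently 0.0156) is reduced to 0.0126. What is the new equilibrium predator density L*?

L* ≈ 39.3

At the interior fixed point, setting dH/dt = 0 with H > 0 fixes L* = (prey growth rate)/(HL coefficient) — independent of the other coefficients.
With the change, L* = 0.495/0.0126 = 39.3; it rises from 31.7.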